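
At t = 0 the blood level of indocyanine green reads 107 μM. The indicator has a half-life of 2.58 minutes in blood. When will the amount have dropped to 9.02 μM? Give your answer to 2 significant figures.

Fraction remaining = 9.02/107 ≈ 0.084299.
n = log₂(107/9.02) = ln(11.863)/ln 2 ≈ 3.5683 half-lives.
t = n × t½ = 3.5683 × 2.58 ≈ 9.2063 minutes.

9.2 minutes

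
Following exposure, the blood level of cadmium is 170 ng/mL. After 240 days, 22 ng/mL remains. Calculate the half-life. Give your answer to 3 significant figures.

A/A₀ = 22/170 ≈ 0.12941.
n = log₂(7.7273) ≈ 2.95 half-lives elapsed in 240 days.
t½ = 240/2.95 ≈ 81.357 days.

81.4 days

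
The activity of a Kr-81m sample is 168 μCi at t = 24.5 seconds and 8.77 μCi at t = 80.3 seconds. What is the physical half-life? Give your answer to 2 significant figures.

Over Δt = 80.3 − 24.5 = 55.8 seconds, the level fell by a factor of 168/8.77 ≈ 19.156.
n = log₂(19.156) ≈ 4.2597 half-lives, so t½ = 55.8/4.2597 ≈ 13.099 seconds.

13 seconds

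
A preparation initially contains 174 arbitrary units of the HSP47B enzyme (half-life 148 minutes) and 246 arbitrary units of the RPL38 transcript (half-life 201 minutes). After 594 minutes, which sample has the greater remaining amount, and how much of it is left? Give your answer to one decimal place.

HSP47B enzyme: 174 × (1/2)^4.0135 ≈ 10.774 arbitrary units.
RPL38 transcript: 246 × (1/2)^2.9552 ≈ 31.719 arbitrary units.
RPL38 transcript has more remaining, at ≈ 31.719 arbitrary units.

RPL38 transcript, 31.7 arbitrary units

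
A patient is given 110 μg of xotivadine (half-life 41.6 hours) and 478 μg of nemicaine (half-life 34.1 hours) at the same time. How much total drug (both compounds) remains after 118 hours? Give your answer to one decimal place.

58.8 μg

xotivadine: 110 × (1/2)^(118/41.6) = 110 × (1/2)^2.8365 ≈ 15.4 μg.
nemicaine: 478 × (1/2)^(118/34.1) = 478 × (1/2)^3.4604 ≈ 43.425 μg.
Total = 15.4 + 43.425 ≈ 58.825 μg.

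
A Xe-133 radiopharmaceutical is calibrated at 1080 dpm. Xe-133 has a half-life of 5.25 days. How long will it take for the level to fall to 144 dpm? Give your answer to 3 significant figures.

15.3 days

Fraction remaining = 144/1080 ≈ 0.13333.
n = log₂(1080/144) = ln(7.5)/ln 2 ≈ 2.9069 half-lives.
t = n × t½ = 2.9069 × 5.25 ≈ 15.261 days.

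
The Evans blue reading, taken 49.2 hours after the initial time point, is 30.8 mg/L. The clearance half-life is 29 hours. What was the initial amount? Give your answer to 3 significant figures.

99.8 mg/L

Number of half-lives elapsed: n = 49.2/29 ≈ 1.6966.
A₀ = A × 2^n = 30.8 × 2^1.6966 = 30.8 × 3.2413 ≈ 99.831 mg/L.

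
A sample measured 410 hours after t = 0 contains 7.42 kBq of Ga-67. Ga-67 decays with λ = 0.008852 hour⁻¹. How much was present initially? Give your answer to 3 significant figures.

280 kBq

t½ = ln 2 / λ = 0.69315 / 0.008852 ≈ 78.304 hours.
Number of half-lives elapsed: n = 410/78.304 ≈ 5.236.
A₀ = A × 2^n = 7.42 × 2^5.236 = 7.42 × 37.687 ≈ 279.64 kBq.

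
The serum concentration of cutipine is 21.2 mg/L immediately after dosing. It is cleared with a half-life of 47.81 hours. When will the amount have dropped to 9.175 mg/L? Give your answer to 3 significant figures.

57.8 hours

Fraction remaining = 9.175/21.2 ≈ 0.43278.
n = log₂(21.2/9.175) = ln(2.3106)/ln 2 ≈ 1.2083 half-lives.
t = n × t½ = 1.2083 × 47.81 ≈ 57.768 hours.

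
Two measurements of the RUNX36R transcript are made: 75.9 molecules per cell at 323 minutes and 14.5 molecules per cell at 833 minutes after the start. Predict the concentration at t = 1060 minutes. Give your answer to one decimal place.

Over Δt = 833 − 323 = 510 minutes, the level fell by a factor of 75.9/14.5 ≈ 5.2345.
n = log₂(5.2345) ≈ 2.388 half-lives, so t½ = 510/2.388 ≈ 213.56 minutes.
From t = 833 to t = 1060: 14.5 × (1/2)^((1060−833)/213.56) ≈ 6.9406 molecules per cell.

6.9 molecules per cell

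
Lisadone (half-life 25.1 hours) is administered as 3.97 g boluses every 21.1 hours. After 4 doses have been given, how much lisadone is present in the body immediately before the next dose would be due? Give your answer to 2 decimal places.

4.53 g

The 4 doses were given 84.4, 63.3, 42.2, 21.1 hours ago.
Total = 3.97·(1/2)^(84.4/25.1) + 3.97·(1/2)^(63.3/25.1) + 3.97·(1/2)^(42.2/25.1) + 3.97·(1/2)^(21.1/25.1)
      = 0.38598 + 0.69122 + 1.2379 + 2.2168 ≈ 4.5319 g.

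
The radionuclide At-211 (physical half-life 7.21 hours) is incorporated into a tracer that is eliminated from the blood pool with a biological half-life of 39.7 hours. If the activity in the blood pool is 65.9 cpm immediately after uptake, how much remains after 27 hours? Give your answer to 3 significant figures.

3.07 cpm

1/t_eff = 1/t_phys + 1/t_biol = 1/7.21 + 1/39.7 = 0.16389 per hour.
t_eff = 7.21 × 39.7 / (7.21 + 39.7) ≈ 6.1018 hours.
Remaining = 65.9 × (1/2)^(27/6.1018) = 65.9 × (1/2)^4.4249 ≈ 3.068 cpm.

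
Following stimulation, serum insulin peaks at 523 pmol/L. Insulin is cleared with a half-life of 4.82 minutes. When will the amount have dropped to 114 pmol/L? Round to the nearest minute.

11 minutes

Fraction remaining = 114/523 ≈ 0.21797.
n = log₂(523/114) = ln(4.5877)/ln 2 ≈ 2.1978 half-lives.
t = n × t½ = 2.1978 × 4.82 ≈ 10.593 minutes.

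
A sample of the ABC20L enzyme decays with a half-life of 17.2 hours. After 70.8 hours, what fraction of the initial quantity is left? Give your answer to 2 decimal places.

n = 70.8/17.2 ≈ 4.1163 half-lives.
Fraction remaining = (1/2)^4.1163 ≈ 0.05766.

0.06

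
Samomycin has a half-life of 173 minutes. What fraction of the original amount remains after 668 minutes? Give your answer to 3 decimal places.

0.069

n = 668/173 ≈ 3.8613 half-lives.
Fraction remaining = (1/2)^3.8613 ≈ 0.068808.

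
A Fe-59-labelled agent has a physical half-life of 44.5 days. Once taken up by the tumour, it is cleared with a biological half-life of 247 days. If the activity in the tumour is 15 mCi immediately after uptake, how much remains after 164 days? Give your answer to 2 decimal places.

0.74 mCi

1/t_eff = 1/t_phys + 1/t_biol = 1/44.5 + 1/247 = 0.02652 per day.
t_eff = 44.5 × 247 / (44.5 + 247) ≈ 37.707 days.
Remaining = 15 × (1/2)^(164/37.707) = 15 × (1/2)^4.3494 ≈ 0.73587 mCi.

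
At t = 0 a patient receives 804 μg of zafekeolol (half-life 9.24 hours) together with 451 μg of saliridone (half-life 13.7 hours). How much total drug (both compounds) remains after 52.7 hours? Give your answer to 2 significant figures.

zafekeolol: 804 × (1/2)^(52.7/9.24) = 804 × (1/2)^5.7035 ≈ 15.429 μg.
saliridone: 451 × (1/2)^(52.7/13.7) = 451 × (1/2)^3.8467 ≈ 31.347 μg.
Total = 15.429 + 31.347 ≈ 46.776 μg.

47 μg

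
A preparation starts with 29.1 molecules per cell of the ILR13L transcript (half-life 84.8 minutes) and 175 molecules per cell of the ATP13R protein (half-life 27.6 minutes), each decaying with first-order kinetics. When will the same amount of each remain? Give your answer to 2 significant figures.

110 minutes

Set 29.1·(1/2)^(t/84.8) = 175·(1/2)^(t/27.6).
Taking log₂: log₂(29.1/175) = t·(1/84.8 − 1/27.6).
log₂(0.16629) = -2.5883; 1/84.8 − 1/27.6 = -0.024439.
t = -2.5883 / -0.024439 ≈ 105.91 minutes.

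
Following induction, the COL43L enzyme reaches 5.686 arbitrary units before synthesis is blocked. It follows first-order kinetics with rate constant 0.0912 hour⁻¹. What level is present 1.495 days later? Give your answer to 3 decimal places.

t½ = ln 2 / k = 0.69315 / 0.0912 ≈ 7.6003 hours.
Convert the elapsed time: 1.495 days = 35.88 hours.
Number of half-lives: n = 35.88/7.6003 ≈ 4.7209.
Remaining = 5.686 × (1/2)^4.7209 = 5.686 × 0.037921 ≈ 0.21562 arbitrary units.

0.216 arbitrary units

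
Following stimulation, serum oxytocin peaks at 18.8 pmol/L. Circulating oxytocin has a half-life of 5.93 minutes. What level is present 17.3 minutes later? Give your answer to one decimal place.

2.5 pmol/L

Number of half-lives: n = 17.3/5.93 ≈ 2.9174.
Remaining = 18.8 × (1/2)^2.9174 = 18.8 × 0.13237 ≈ 2.4885 pmol/L.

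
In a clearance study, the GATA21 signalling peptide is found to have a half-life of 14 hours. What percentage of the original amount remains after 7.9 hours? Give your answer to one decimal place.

n = 7.9/14 ≈ 0.56429 half-lives.
Fraction remaining = (1/2)^0.56429 ≈ 0.67629, i.e. 67.629%.

67.6%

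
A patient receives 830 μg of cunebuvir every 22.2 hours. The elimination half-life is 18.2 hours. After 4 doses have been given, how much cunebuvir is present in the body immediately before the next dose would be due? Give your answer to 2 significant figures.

The 4 doses were given 88.8, 66.6, 44.4, 22.2 hours ago.
Total = 830·(1/2)^(88.8/18.2) + 830·(1/2)^(66.6/18.2) + 830·(1/2)^(44.4/18.2) + 830·(1/2)^(22.2/18.2)
      = 28.204 + 65.691 + 153 + 356.36 ≈ 603.26 μg.

600 μg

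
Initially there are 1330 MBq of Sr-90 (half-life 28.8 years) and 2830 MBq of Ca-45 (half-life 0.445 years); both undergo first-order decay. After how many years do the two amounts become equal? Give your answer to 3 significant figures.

Set 1330·(1/2)^(t/28.8) = 2830·(1/2)^(t/0.445).
Taking log₂: log₂(1330/2830) = t·(1/28.8 − 1/0.445).
log₂(0.46996) = -1.0894; 1/28.8 − 1/0.445 = -2.2125.
t = -1.0894 / -2.2125 ≈ 0.49238 years.

0.492 years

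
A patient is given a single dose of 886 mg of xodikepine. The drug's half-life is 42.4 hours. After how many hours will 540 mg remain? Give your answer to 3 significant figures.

30.3 hours

Fraction remaining = 540/886 ≈ 0.60948.
n = log₂(886/540) = ln(1.6407)/ln 2 ≈ 0.71435 half-lives.
t = n × t½ = 0.71435 × 42.4 ≈ 30.288 hours.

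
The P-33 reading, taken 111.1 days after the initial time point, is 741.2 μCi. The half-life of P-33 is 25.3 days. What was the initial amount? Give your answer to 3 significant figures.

Number of half-lives elapsed: n = 111.1/25.3 ≈ 4.3913.
A₀ = A × 2^n = 741.2 × 2^4.3913 = 741.2 × 20.985 ≈ 15554 μCi.

15600 μCi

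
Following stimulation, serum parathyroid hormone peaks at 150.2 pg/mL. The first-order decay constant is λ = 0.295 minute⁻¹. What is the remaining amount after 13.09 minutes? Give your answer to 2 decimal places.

t½ = ln 2 / λ = 0.69315 / 0.295 ≈ 2.3497 minutes.
Number of half-lives: n = 13.09/2.3497 ≈ 5.571.
Remaining = 150.2 × (1/2)^5.571 = 150.2 × 0.021035 ≈ 3.1595 pg/mL.

3.16 pg/mL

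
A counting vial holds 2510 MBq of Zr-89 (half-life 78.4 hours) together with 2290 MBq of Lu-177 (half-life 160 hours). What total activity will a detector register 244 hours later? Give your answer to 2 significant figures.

1100 MBq

Zr-89: 2510 × (1/2)^(244/78.4) = 2510 × (1/2)^3.1122 ≈ 290.26 MBq.
Lu-177: 2290 × (1/2)^(244/160) = 2290 × (1/2)^1.525 ≈ 795.73 MBq.
Total = 290.26 + 795.73 ≈ 1086 MBq.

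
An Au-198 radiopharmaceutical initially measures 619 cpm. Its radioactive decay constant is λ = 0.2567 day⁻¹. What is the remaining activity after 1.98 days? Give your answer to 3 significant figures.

372 cpm

t½ = ln 2 / λ = 0.69315 / 0.2567 ≈ 2.7002 days.
Number of half-lives: n = 1.98/2.7002 ≈ 0.73327.
Remaining = 619 × (1/2)^0.73327 = 619 × 0.60154 ≈ 372.35 cpm.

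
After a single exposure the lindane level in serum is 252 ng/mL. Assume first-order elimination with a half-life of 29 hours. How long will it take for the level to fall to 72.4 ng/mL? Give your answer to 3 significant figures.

Fraction remaining = 72.4/252 ≈ 0.2873.
n = log₂(252/72.4) = ln(3.4807)/ln 2 ≈ 1.7994 half-lives.
t = n × t½ = 1.7994 × 29 ≈ 52.182 hours.

52.2 hours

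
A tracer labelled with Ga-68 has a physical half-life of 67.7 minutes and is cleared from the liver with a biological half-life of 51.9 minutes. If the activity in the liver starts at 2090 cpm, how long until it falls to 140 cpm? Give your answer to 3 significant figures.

115 minutes

1/t_eff = 1/t_phys + 1/t_biol = 1/67.7 + 1/51.9 = 0.034039 per minute.
t_eff = 67.7 × 51.9 / (67.7 + 51.9) ≈ 29.378 minutes.
n = log₂(2090/140) ≈ 3.9; t = 3.9 × 29.378 ≈ 114.58 minutes.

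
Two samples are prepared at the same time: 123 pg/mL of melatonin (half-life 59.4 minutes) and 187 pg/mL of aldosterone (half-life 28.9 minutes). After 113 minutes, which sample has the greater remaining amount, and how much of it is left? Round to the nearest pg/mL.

melatonin, 33 pg/mL

melatonin: 123 × (1/2)^1.9024 ≈ 32.903 pg/mL.
aldosterone: 187 × (1/2)^3.91 ≈ 12.44 pg/mL.
Melatonin has more remaining, at ≈ 32.903 pg/mL.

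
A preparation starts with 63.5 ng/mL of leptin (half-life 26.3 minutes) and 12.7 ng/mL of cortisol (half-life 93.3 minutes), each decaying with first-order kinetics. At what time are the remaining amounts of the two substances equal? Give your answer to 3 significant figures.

Set 63.5·(1/2)^(t/26.3) = 12.7·(1/2)^(t/93.3).
Taking log₂: log₂(63.5/12.7) = t·(1/26.3 − 1/93.3).
log₂(5) = 2.3219; 1/26.3 − 1/93.3 = 0.027305.
t = 2.3219 / 0.027305 ≈ 85.038 minutes.

85.0 minutes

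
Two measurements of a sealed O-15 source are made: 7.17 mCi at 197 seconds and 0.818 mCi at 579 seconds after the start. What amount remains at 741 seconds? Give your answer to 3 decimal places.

Over Δt = 579 − 197 = 382 seconds, the level fell by a factor of 7.17/0.818 ≈ 8.7653.
n = log₂(8.7653) ≈ 3.1318 half-lives, so t½ = 382/3.1318 ≈ 121.97 seconds.
From t = 579 to t = 741: 0.818 × (1/2)^((741−579)/121.97) ≈ 0.32579 mCi.

0.326 mCi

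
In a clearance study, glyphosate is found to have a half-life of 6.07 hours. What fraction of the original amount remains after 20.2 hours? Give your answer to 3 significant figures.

0.0996

n = 20.2/6.07 ≈ 3.3278 half-lives.
Fraction remaining = (1/2)^3.3278 ≈ 0.099591.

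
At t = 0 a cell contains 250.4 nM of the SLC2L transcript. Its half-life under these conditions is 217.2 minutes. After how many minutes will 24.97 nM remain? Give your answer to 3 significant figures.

Fraction remaining = 24.97/250.4 ≈ 0.09972.
n = log₂(250.4/24.97) = ln(10.028)/ln 2 ≈ 3.326 half-lives.
t = n × t½ = 3.326 × 217.2 ≈ 722.4 minutes.

722 minutes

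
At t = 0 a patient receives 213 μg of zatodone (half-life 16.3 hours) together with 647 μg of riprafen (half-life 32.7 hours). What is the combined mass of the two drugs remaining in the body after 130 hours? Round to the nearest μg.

42 μg

zatodone: 213 × (1/2)^(130/16.3) = 213 × (1/2)^7.9755 ≈ 0.8463 μg.
riprafen: 647 × (1/2)^(130/32.7) = 647 × (1/2)^3.9755 ≈ 41.129 μg.
Total = 0.8463 + 41.129 ≈ 41.975 μg.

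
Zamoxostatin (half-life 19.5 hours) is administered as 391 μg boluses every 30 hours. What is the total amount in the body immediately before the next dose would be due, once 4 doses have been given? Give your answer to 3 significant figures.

202 μg

The 4 doses were given 120, 90, 60, 30 hours ago.
Total = 391·(1/2)^(120/19.5) + 391·(1/2)^(90/19.5) + 391·(1/2)^(60/19.5) + 391·(1/2)^(30/19.5)
      = 5.4914 + 15.952 + 46.337 + 134.6 ≈ 202.38 μg.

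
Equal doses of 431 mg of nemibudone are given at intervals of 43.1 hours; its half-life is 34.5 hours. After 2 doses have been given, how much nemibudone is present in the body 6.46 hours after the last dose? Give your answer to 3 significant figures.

538 mg

The 2 doses were given 49.56, 6.46 hours ago.
Total = 431·(1/2)^(49.56/34.5) + 431·(1/2)^(6.46/34.5)
      = 159.24 + 378.54 ≈ 537.77 mg.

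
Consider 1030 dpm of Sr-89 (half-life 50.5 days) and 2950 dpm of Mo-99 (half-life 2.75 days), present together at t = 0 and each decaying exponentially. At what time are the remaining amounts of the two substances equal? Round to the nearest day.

Set 1030·(1/2)^(t/50.5) = 2950·(1/2)^(t/2.75).
Taking log₂: log₂(1030/2950) = t·(1/50.5 − 1/2.75).
log₂(0.34915) = -1.5181; 1/50.5 − 1/2.75 = -0.34383.
t = -1.5181 / -0.34383 ≈ 4.4151 days.

4 days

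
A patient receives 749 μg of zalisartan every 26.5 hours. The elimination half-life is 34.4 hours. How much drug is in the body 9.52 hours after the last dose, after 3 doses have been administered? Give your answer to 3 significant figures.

1190 μg

The 3 doses were given 62.52, 36.02, 9.52 hours ago.
Total = 749·(1/2)^(62.52/34.4) + 749·(1/2)^(36.02/34.4) + 749·(1/2)^(9.52/34.4)
      = 212.51 + 362.47 + 618.26 ≈ 1193.2 μg.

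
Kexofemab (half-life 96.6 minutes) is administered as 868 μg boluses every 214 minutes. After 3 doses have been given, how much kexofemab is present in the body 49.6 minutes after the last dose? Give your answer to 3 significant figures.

The 3 doses were given 477.6, 263.6, 49.6 minutes ago.
Total = 868·(1/2)^(477.6/96.6) + 868·(1/2)^(263.6/96.6) + 868·(1/2)^(49.6/96.6)
      = 28.197 + 130.94 + 608.07 ≈ 767.21 μg.

767 μg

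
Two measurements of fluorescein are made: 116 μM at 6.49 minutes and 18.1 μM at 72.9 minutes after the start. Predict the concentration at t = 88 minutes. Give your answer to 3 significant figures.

Over Δt = 72.9 − 6.49 = 66.41 minutes, the level fell by a factor of 116/18.1 ≈ 6.4088.
n = log₂(6.4088) ≈ 2.6801 half-lives, so t½ = 66.41/2.6801 ≈ 24.779 minutes.
From t = 72.9 to t = 88: 18.1 × (1/2)^((88−72.9)/24.779) ≈ 11.864 μM.

11.9 μM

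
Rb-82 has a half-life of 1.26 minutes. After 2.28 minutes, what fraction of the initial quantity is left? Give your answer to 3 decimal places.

n = 2.28/1.26 ≈ 1.8095 half-lives.
Fraction remaining = (1/2)^1.8095 ≈ 0.28529.

0.285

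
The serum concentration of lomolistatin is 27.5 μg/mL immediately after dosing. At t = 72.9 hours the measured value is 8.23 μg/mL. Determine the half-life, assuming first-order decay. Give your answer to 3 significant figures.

A/A₀ = 8.23/27.5 ≈ 0.29927.
n = log₂(3.3414) ≈ 1.7405 half-lives elapsed in 72.9 hours.
t½ = 72.9/1.7405 ≈ 41.885 hours.

41.9 hours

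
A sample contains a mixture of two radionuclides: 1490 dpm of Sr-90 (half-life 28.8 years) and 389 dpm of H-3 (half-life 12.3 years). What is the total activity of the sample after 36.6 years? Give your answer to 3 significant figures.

Sr-90: 1490 × (1/2)^(36.6/28.8) = 1490 × (1/2)^1.2708 ≈ 617.49 dpm.
H-3: 389 × (1/2)^(36.6/12.3) = 389 × (1/2)^2.9756 ≈ 49.454 dpm.
Total = 617.49 + 49.454 ≈ 666.94 dpm.

667 dpm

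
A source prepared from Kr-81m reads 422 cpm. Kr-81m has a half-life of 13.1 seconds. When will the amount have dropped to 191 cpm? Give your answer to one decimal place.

15.0 seconds

Fraction remaining = 191/422 ≈ 0.45261.
n = log₂(422/191) = ln(2.2094)/ln 2 ≈ 1.1437 half-lives.
t = n × t½ = 1.1437 × 13.1 ≈ 14.982 seconds.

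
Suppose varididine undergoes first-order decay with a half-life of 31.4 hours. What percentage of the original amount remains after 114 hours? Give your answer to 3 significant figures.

8.07%

n = 114/31.4 ≈ 3.6306 half-lives.
Fraction remaining = (1/2)^3.6306 ≈ 0.08074, i.e. 8.074%.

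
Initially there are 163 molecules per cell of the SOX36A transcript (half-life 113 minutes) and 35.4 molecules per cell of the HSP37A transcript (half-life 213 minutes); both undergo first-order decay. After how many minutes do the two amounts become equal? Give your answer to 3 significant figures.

530 minutes

Set 163·(1/2)^(t/113) = 35.4·(1/2)^(t/213).
Taking log₂: log₂(163/35.4) = t·(1/113 − 1/213).
log₂(4.6045) = 2.2031; 1/113 − 1/213 = 0.0041547.
t = 2.2031 / 0.0041547 ≈ 530.25 minutes.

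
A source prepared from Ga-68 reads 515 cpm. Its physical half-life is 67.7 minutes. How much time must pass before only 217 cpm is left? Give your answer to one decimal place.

Fraction remaining = 217/515 ≈ 0.42136.
n = log₂(515/217) = ln(2.3733)/ln 2 ≈ 1.2469 half-lives.
t = n × t½ = 1.2469 × 67.7 ≈ 84.414 minutes.

84.4 minutes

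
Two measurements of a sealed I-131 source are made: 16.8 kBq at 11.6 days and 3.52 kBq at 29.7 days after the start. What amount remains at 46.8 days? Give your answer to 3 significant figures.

Over Δt = 29.7 − 11.6 = 18.1 days, the level fell by a factor of 16.8/3.52 ≈ 4.7727.
n = log₂(4.7727) ≈ 2.2548 half-lives, so t½ = 18.1/2.2548 ≈ 8.0273 days.
From t = 29.7 to t = 46.8: 3.52 × (1/2)^((46.8−29.7)/8.0273) ≈ 0.80404 kBq.

0.804 kBq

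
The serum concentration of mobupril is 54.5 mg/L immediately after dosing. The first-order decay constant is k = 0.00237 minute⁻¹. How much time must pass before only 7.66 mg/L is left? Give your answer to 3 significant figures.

828 minutes

t½ = ln 2 / k = 0.69315 / 0.00237 ≈ 292.47 minutes.
Fraction remaining = 7.66/54.5 ≈ 0.14055.
n = log₂(54.5/7.66) = ln(7.1149)/ln 2 ≈ 2.8308 half-lives.
t = n × t½ = 2.8308 × 292.47 ≈ 827.93 minutes.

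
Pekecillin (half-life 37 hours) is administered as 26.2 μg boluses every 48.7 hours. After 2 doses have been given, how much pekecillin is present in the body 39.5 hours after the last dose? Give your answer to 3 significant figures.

The 2 doses were given 88.2, 39.5 hours ago.
Total = 26.2·(1/2)^(88.2/37) + 26.2·(1/2)^(39.5/37)
      = 5.0201 + 12.501 ≈ 17.521 μg.

17.5 μg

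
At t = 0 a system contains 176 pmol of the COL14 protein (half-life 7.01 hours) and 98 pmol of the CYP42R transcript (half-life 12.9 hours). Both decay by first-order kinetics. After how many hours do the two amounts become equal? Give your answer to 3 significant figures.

Set 176·(1/2)^(t/7.01) = 98·(1/2)^(t/12.9).
Taking log₂: log₂(176/98) = t·(1/7.01 − 1/12.9).
log₂(1.7959) = 0.84472; 1/7.01 − 1/12.9 = 0.065134.
t = 0.84472 / 0.065134 ≈ 12.969 hours.

13.0 hours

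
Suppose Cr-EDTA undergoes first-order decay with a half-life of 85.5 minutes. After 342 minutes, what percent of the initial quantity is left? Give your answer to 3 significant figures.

n = 342/85.5 ≈ 4 half-lives.
Fraction remaining = (1/2)^4 ≈ 0.0625, i.e. 6.25%.

6.25%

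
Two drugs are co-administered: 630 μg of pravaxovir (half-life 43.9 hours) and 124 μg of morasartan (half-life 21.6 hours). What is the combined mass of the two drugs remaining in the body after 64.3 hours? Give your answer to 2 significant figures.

pravaxovir: 630 × (1/2)^(64.3/43.9) = 630 × (1/2)^1.4647 ≈ 228.26 μg.
morasartan: 124 × (1/2)^(64.3/21.6) = 124 × (1/2)^2.9769 ≈ 15.751 μg.
Total = 228.26 + 15.751 ≈ 244.01 μg.

240 μg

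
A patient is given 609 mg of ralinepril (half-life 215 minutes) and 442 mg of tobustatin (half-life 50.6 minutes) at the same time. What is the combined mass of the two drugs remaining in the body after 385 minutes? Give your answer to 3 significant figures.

178 mg

ralinepril: 609 × (1/2)^(385/215) = 609 × (1/2)^1.7907 ≈ 176.02 mg.
tobustatin: 442 × (1/2)^(385/50.6) = 442 × (1/2)^7.6087 ≈ 2.2645 mg.
Total = 176.02 + 2.2645 ≈ 178.29 mg.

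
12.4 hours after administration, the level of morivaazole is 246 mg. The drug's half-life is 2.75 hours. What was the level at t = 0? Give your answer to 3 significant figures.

5600 mg

Number of half-lives elapsed: n = 12.4/2.75 ≈ 4.5091.
A₀ = A × 2^n = 246 × 2^4.5091 = 246 × 22.77 ≈ 5601.5 mg.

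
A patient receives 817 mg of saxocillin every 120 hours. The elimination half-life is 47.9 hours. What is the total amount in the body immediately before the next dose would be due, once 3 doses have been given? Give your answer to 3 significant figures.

The 3 doses were given 360, 240, 120 hours ago.
Total = 817·(1/2)^(360/47.9) + 817·(1/2)^(240/47.9) + 817·(1/2)^(120/47.9)
      = 4.4646 + 25.347 + 143.91 ≈ 173.72 mg.

174 mg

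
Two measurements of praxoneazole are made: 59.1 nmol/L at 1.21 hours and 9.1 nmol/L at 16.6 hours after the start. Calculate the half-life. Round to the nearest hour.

Over Δt = 16.6 − 1.21 = 15.39 hours, the level fell by a factor of 59.1/9.1 ≈ 6.4945.
n = log₂(6.4945) ≈ 2.6992 half-lives, so t½ = 15.39/2.6992 ≈ 5.7016 hours.

6 hours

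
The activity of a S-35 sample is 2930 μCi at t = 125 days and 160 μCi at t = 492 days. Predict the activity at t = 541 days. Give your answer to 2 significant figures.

Over Δt = 492 − 125 = 367 days, the level fell by a factor of 2930/160 ≈ 18.312.
n = log₂(18.312) ≈ 4.1948 half-lives, so t½ = 367/4.1948 ≈ 87.49 days.
From t = 492 to t = 541: 160 × (1/2)^((541−492)/87.49) ≈ 108.52 μCi.

110 μCi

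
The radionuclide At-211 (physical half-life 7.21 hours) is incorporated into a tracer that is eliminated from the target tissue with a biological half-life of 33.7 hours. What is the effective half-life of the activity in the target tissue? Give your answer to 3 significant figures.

1/t_eff = 1/t_phys + 1/t_biol = 1/7.21 + 1/33.7 = 0.16837 per hour.
t_eff = 7.21 × 33.7 / (7.21 + 33.7) ≈ 5.9393 hours.

5.94 hours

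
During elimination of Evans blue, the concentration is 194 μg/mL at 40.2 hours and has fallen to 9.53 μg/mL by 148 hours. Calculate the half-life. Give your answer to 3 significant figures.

24.8 hours

Over Δt = 148 − 40.2 = 107.8 hours, the level fell by a factor of 194/9.53 ≈ 20.357.
n = log₂(20.357) ≈ 4.3474 half-lives, so t½ = 107.8/4.3474 ≈ 24.796 hours.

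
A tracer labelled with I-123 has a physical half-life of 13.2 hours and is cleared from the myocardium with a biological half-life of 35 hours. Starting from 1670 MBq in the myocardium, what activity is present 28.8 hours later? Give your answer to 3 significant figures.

208 MBq

1/t_eff = 1/t_phys + 1/t_biol = 1/13.2 + 1/35 = 0.10433 per hour.
t_eff = 13.2 × 35 / (13.2 + 35) ≈ 9.5851 hours.
Remaining = 1670 × (1/2)^(28.8/9.5851) = 1670 × (1/2)^3.0047 ≈ 208.07 MBq.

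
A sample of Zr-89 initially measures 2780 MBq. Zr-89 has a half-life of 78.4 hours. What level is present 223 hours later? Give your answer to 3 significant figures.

Number of half-lives: n = 223/78.4 ≈ 2.8444.
Remaining = 2780 × (1/2)^2.8444 = 2780 × 0.13924 ≈ 387.08 MBq.

387 MBq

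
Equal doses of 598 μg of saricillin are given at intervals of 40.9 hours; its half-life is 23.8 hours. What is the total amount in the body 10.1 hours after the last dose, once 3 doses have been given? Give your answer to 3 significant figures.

The 3 doses were given 91.9, 51, 10.1 hours ago.
Total = 598·(1/2)^(91.9/23.8) + 598·(1/2)^(51/23.8) + 598·(1/2)^(10.1/23.8)
      = 41.145 + 135.41 + 445.61 ≈ 622.16 μg.

622 μg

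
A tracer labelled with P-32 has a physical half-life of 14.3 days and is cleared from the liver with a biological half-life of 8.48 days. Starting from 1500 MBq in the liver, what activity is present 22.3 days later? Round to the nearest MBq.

82 MBq

1/t_eff = 1/t_phys + 1/t_biol = 1/14.3 + 1/8.48 = 0.18785 per day.
t_eff = 14.3 × 8.48 / (14.3 + 8.48) ≈ 5.3233 days.
Remaining = 1500 × (1/2)^(22.3/5.3233) = 1500 × (1/2)^4.1892 ≈ 82.23 MBq.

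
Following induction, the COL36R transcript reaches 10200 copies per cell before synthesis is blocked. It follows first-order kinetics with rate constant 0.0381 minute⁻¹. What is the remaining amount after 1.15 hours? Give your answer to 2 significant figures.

t½ = ln 2 / k = 0.69315 / 0.0381 ≈ 18.193 minutes.
Convert the elapsed time: 1.15 hours = 69 minutes.
Number of half-lives: n = 69/18.193 ≈ 3.7927.
Remaining = 10200 × (1/2)^3.7927 = 10200 × 0.072158 ≈ 736.01 copies per cell.

740 copies per cell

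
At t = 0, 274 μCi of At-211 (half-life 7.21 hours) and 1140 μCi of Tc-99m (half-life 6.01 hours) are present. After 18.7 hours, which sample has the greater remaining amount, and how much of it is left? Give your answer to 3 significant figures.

Tc-99m, 132 μCi

At-211: 274 × (1/2)^2.5936 ≈ 45.393 μCi.
Tc-99m: 1140 × (1/2)^3.1115 ≈ 131.9 μCi.
Tc-99m has more remaining, at ≈ 131.9 μCi.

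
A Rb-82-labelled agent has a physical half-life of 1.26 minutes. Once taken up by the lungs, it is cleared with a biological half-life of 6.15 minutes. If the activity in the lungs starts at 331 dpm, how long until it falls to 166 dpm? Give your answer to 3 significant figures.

1.04 minutes

1/t_eff = 1/t_phys + 1/t_biol = 1/1.26 + 1/6.15 = 0.95625 per minute.
t_eff = 1.26 × 6.15 / (1.26 + 6.15) ≈ 1.0457 minutes.
n = log₂(331/166) ≈ 0.99565; t = 0.99565 × 1.0457 ≈ 1.0412 minutes.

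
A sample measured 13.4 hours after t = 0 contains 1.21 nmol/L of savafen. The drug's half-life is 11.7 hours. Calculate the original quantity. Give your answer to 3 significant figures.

2.68 nmol/L

Number of half-lives elapsed: n = 13.4/11.7 ≈ 1.1453.
A₀ = A × 2^n = 1.21 × 2^1.1453 = 1.21 × 2.2119 ≈ 2.6764 nmol/L.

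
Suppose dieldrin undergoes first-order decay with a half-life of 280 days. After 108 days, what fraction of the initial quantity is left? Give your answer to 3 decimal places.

n = 108/280 ≈ 0.38571 half-lives.
Fraction remaining = (1/2)^0.38571 ≈ 0.7654.

0.765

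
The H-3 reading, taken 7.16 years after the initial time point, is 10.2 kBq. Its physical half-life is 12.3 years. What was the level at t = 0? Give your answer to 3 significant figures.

15.3 kBq

Number of half-lives elapsed: n = 7.16/12.3 ≈ 0.58211.
A₀ = A × 2^n = 10.2 × 2^0.58211 = 10.2 × 1.497 ≈ 15.27 kBq.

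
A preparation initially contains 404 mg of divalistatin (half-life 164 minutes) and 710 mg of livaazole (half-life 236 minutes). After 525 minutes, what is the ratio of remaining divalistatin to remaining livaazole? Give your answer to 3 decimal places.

0.289

divalistatin: 404 × (1/2)^(525/164) = 404 × (1/2)^3.2012 ≈ 43.926 mg.
livaazole: 710 × (1/2)^(525/236) = 710 × (1/2)^2.2246 ≈ 151.91 mg.
Ratio ≈ 43.926 / 151.91 ≈ 0.28915.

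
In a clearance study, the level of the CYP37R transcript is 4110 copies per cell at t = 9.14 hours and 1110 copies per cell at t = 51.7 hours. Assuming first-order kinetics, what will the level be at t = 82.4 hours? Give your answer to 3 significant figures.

432 copies per cell

Over Δt = 51.7 − 9.14 = 42.56 hours, the level fell by a factor of 4110/1110 ≈ 3.7027.
n = log₂(3.7027) ≈ 1.8886 half-lives, so t½ = 42.56/1.8886 ≈ 22.535 hours.
From t = 51.7 to t = 82.4: 1110 × (1/2)^((82.4−51.7)/22.535) ≈ 431.75 copies per cell.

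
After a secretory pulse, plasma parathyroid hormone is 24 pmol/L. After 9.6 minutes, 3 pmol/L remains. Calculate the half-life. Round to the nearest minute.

3 minutes

A/A₀ = 3/24 ≈ 0.125.
n = log₂(8) ≈ 3 half-lives elapsed in 9.6 minutes.
t½ = 9.6/3 ≈ 3.2 minutes.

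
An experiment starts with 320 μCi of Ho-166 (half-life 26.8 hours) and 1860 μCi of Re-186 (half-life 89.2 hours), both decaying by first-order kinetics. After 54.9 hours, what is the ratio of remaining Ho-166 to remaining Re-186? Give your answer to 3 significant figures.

0.0637

Ho-166: 320 × (1/2)^(54.9/26.8) = 320 × (1/2)^2.0485 ≈ 77.355 μCi.
Re-186: 1860 × (1/2)^(54.9/89.2) = 1860 × (1/2)^0.61547 ≈ 1214.1 μCi.
Ratio ≈ 77.355 / 1214.1 ≈ 0.063716.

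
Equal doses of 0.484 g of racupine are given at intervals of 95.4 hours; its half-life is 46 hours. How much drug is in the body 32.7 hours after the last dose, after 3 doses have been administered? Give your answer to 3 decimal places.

The 3 doses were given 223.5, 128.1, 32.7 hours ago.
Total = 0.484·(1/2)^(223.5/46) + 0.484·(1/2)^(128.1/46) + 0.484·(1/2)^(32.7/46)
      = 0.016681 + 0.070233 + 0.2957 ≈ 0.38262 g.

0.383 g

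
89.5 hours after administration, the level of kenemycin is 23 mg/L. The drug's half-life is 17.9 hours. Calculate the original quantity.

736 mg/L

Number of half-lives elapsed: n = 89.5/17.9 ≈ 5.
A₀ = A × 2^n = 23 × 2^5 = 23 × 32 ≈ 736 mg/L.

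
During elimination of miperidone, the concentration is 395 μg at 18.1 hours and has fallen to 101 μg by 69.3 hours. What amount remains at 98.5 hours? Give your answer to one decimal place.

46.4 μg

Over Δt = 69.3 − 18.1 = 51.2 hours, the level fell by a factor of 395/101 ≈ 3.9109.
n = log₂(3.9109) ≈ 1.9675 half-lives, so t½ = 51.2/1.9675 ≈ 26.023 hours.
From t = 69.3 to t = 98.5: 101 × (1/2)^((98.5−69.3)/26.023) ≈ 46.402 μg.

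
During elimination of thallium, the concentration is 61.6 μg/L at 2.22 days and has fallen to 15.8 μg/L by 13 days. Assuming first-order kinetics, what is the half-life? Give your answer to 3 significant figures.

5.49 days

Over Δt = 13 − 2.22 = 10.78 days, the level fell by a factor of 61.6/15.8 ≈ 3.8987.
n = log₂(3.8987) ≈ 1.963 half-lives, so t½ = 10.78/1.963 ≈ 5.4916 days.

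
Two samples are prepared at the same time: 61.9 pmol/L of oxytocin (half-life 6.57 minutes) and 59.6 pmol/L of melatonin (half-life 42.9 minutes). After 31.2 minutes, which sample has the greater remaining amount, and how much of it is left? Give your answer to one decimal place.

oxytocin: 61.9 × (1/2)^4.7489 ≈ 2.3022 pmol/L.
melatonin: 59.6 × (1/2)^0.72727 ≈ 36.001 pmol/L.
Melatonin has more remaining, at ≈ 36.001 pmol/L.

melatonin, 36.0 pmol/L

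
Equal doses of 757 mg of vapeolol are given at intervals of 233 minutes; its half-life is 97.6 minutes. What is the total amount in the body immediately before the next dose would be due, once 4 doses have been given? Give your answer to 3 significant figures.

179 mg

The 4 doses were given 932, 699, 466, 233 minutes ago.
Total = 757·(1/2)^(932/97.6) + 757·(1/2)^(699/97.6) + 757·(1/2)^(466/97.6) + 757·(1/2)^(233/97.6)
      = 1.0104 + 5.2863 + 27.657 + 144.69 ≈ 178.65 mg.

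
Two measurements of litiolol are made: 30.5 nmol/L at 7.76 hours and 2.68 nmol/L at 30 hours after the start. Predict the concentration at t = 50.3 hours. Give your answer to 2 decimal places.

0.29 nmol/L

Over Δt = 30 − 7.76 = 22.24 hours, the level fell by a factor of 30.5/2.68 ≈ 11.381.
n = log₂(11.381) ≈ 3.5085 half-lives, so t½ = 22.24/3.5085 ≈ 6.3389 hours.
From t = 30 to t = 50.3: 2.68 × (1/2)^((50.3−30)/6.3389) ≈ 0.29114 nmol/L.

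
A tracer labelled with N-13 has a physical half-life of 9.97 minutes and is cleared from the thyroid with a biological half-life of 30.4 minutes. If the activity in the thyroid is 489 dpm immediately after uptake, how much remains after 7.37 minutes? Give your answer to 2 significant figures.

1/t_eff = 1/t_phys + 1/t_biol = 1/9.97 + 1/30.4 = 0.1332 per minute.
t_eff = 9.97 × 30.4 / (9.97 + 30.4) ≈ 7.5078 minutes.
Remaining = 489 × (1/2)^(7.37/7.5078) = 489 × (1/2)^0.98165 ≈ 247.63 dpm.

250 dpm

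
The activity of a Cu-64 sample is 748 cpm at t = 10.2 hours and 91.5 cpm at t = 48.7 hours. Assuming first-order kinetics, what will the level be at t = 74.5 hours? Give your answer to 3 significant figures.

22.4 cpm

Over Δt = 48.7 − 10.2 = 38.5 hours, the level fell by a factor of 748/91.5 ≈ 8.1749.
n = log₂(8.1749) ≈ 3.0312 half-lives, so t½ = 38.5/3.0312 ≈ 12.701 hours.
From t = 48.7 to t = 74.5: 91.5 × (1/2)^((74.5−48.7)/12.701) ≈ 22.384 cpm.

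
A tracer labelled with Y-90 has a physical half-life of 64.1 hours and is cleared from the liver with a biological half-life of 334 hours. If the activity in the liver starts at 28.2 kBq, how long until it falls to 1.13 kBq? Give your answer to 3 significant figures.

1/t_eff = 1/t_phys + 1/t_biol = 1/64.1 + 1/334 = 0.018595 per hour.
t_eff = 64.1 × 334 / (64.1 + 334) ≈ 53.779 hours.
n = log₂(28.2/1.13) ≈ 4.6413; t = 4.6413 × 53.779 ≈ 249.6 hours.

250 hours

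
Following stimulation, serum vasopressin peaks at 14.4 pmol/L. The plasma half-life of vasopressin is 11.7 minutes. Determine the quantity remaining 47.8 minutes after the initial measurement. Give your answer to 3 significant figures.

0.848 pmol/L

Number of half-lives: n = 47.8/11.7 ≈ 4.0855.
Remaining = 14.4 × (1/2)^4.0855 = 14.4 × 0.058905 ≈ 0.84823 pmol/L.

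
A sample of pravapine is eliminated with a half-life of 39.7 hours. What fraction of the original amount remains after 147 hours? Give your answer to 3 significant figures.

n = 147/39.7 ≈ 3.7028 half-lives.
Fraction remaining = (1/2)^3.7028 ≈ 0.076799.

0.0768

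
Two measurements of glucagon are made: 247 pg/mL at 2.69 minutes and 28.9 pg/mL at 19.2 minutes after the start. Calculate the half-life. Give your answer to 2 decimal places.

Over Δt = 19.2 − 2.69 = 16.51 minutes, the level fell by a factor of 247/28.9 ≈ 8.5467.
n = log₂(8.5467) ≈ 3.0954 half-lives, so t½ = 16.51/3.0954 ≈ 5.3338 minutes.

5.33 minutes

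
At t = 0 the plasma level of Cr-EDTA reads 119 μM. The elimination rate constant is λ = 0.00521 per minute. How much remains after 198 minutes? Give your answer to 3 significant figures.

t½ = ln 2 / λ = 0.69315 / 0.00521 ≈ 133.04 minutes.
Number of half-lives: n = 198/133.04 ≈ 1.4883.
Remaining = 119 × (1/2)^1.4883 = 119 × 0.35644 ≈ 42.417 μM.

42.4 μM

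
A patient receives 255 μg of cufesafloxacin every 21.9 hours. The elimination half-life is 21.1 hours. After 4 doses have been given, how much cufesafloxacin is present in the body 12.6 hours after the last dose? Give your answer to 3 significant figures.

The 4 doses were given 78.3, 56.4, 34.5, 12.6 hours ago.
Total = 255·(1/2)^(78.3/21.1) + 255·(1/2)^(56.4/21.1) + 255·(1/2)^(34.5/21.1) + 255·(1/2)^(12.6/21.1)
      = 19.474 + 39.984 + 82.098 + 168.57 ≈ 310.13 μg.

310 μg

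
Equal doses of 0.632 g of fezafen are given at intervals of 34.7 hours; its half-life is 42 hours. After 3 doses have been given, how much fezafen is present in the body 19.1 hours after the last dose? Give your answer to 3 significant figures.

The 3 doses were given 88.5, 53.8, 19.1 hours ago.
Total = 0.632·(1/2)^(88.5/42) + 0.632·(1/2)^(53.8/42) + 0.632·(1/2)^(19.1/42)
      = 0.14669 + 0.26008 + 0.46113 ≈ 0.8679 g.

0.868 g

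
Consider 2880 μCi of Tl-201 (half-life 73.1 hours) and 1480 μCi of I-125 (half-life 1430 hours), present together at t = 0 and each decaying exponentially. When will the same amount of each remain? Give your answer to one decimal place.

Set 2880·(1/2)^(t/73.1) = 1480·(1/2)^(t/1430).
Taking log₂: log₂(2880/1480) = t·(1/73.1 − 1/1430).
log₂(1.9459) = 0.96047; 1/73.1 − 1/1430 = 0.012981.
t = 0.96047 / 0.012981 ≈ 73.993 hours.

74.0 hours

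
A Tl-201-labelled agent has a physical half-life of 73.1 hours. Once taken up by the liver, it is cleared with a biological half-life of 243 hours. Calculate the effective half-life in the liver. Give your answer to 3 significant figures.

1/t_eff = 1/t_phys + 1/t_biol = 1/73.1 + 1/243 = 0.017795 per hour.
t_eff = 73.1 × 243 / (73.1 + 243) ≈ 56.195 hours.

56.2 hours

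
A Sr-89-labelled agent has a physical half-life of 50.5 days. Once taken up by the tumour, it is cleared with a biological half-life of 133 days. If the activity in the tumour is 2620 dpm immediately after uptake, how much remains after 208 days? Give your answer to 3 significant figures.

51.0 dpm

1/t_eff = 1/t_phys + 1/t_biol = 1/50.5 + 1/133 = 0.027321 per day.
t_eff = 50.5 × 133 / (50.5 + 133) ≈ 36.602 days.
Remaining = 2620 × (1/2)^(208/36.602) = 2620 × (1/2)^5.6827 ≈ 51.007 dpm.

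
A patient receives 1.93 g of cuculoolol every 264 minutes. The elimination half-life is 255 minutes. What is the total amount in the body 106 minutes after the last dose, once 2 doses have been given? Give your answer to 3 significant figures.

2.15 g

The 2 doses were given 370, 106 minutes ago.
Total = 1.93·(1/2)^(370/255) + 1.93·(1/2)^(106/255)
      = 0.70594 + 1.4468 ≈ 2.1528 g.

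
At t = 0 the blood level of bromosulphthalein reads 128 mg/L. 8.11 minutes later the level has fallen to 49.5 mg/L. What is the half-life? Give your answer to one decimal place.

A/A₀ = 49.5/128 ≈ 0.38672.
n = log₂(2.5859) ≈ 1.3706 half-lives elapsed in 8.11 minutes.
t½ = 8.11/1.3706 ≈ 5.9169 minutes.

5.9 minutes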